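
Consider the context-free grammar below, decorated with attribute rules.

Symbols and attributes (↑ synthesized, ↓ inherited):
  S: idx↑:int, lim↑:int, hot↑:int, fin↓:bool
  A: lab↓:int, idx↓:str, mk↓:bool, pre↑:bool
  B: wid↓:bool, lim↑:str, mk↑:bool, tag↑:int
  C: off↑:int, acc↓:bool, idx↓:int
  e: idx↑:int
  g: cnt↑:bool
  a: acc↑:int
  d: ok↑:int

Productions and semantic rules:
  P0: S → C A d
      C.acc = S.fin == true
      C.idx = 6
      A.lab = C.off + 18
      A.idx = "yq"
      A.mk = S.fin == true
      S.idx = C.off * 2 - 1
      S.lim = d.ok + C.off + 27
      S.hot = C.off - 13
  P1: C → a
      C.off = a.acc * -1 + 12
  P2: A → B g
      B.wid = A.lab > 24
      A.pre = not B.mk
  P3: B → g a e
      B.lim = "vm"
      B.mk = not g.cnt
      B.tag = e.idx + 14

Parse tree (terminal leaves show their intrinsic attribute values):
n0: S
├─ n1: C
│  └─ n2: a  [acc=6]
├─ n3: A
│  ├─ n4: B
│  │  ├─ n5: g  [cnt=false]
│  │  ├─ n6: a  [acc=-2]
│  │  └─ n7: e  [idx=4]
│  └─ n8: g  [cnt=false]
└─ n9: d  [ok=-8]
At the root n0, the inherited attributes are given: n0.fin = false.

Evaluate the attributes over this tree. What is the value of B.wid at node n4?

false

1. n0.fin = false  [given at root]
2. n1.acc = false  [S.fin == true]
3. n1.idx = 6  [6]
4. n2.acc = 6  [terminal]
5. n1.off = 6  [a.acc * -1 + 12]
6. n3.lab = 24  [C.off + 18]
7. n3.idx = "yq"  ["yq"]
8. n3.mk = false  [S.fin == true]
9. n4.wid = false  [A.lab > 24]
10. n5.cnt = false  [terminal]
11. n6.acc = -2  [terminal]
12. n7.idx = 4  [terminal]
13. n4.lim = "vm"  ["vm"]
14. n4.mk = true  [not g.cnt]
15. n4.tag = 18  [e.idx + 14]
16. n8.cnt = false  [terminal]
17. n3.pre = false  [not B.mk]
18. n9.ok = -8  [terminal]
19. n0.idx = 11  [C.off * 2 - 1]
20. n0.lim = 25  [d.ok + C.off + 27]
21. n0.hot = -7  [C.off - 13]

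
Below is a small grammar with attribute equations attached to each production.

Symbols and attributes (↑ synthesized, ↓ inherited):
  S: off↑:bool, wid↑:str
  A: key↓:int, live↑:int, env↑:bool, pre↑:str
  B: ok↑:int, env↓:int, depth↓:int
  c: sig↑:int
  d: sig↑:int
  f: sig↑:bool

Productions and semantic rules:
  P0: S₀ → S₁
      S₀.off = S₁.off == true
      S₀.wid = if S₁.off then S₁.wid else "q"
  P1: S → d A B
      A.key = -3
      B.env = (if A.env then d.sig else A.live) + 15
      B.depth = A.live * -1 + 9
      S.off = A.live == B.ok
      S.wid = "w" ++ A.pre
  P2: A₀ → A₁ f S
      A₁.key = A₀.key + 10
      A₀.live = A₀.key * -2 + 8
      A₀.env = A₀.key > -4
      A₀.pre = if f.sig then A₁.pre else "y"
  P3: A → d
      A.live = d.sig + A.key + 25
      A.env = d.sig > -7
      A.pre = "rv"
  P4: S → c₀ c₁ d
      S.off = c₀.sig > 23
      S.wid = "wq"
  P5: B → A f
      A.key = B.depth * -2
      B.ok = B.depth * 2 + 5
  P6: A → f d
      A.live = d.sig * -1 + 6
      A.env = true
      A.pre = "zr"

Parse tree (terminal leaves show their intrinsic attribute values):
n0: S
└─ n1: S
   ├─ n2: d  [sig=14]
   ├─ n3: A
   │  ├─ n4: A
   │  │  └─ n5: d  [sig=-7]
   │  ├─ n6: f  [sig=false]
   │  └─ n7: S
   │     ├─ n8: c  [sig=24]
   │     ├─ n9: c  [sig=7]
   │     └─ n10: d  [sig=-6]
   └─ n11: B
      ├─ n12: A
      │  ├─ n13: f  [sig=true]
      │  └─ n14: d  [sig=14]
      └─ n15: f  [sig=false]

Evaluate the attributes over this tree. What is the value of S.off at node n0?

false

1. n2.sig = 14  [terminal]
2. n3.key = -3  [-3]
3. n4.key = 7  [A₀.key + 10]
4. n5.sig = -7  [terminal]
5. n4.live = 25  [d.sig + A.key + 25]
6. n4.env = false  [d.sig > -7]
7. n4.pre = "rv"  ["rv"]
8. n6.sig = false  [terminal]
9. n8.sig = 24  [terminal]
10. n9.sig = 7  [terminal]
11. n10.sig = -6  [terminal]
12. n7.off = true  [c₀.sig > 23]
13. n7.wid = "wq"  ["wq"]
14. n3.live = 14  [A₀.key * -2 + 8]
15. n3.env = true  [A₀.key > -4]
16. n3.pre = "y"  [if f.sig then A₁.pre else "y"]
17. n11.env = 29  [(if A.env then d.sig else A.live) + 15]
18. n11.depth = -5  [A.live * -1 + 9]
19. n12.key = 10  [B.depth * -2]
20. n13.sig = true  [terminal]
21. n14.sig = 14  [terminal]
22. n12.live = -8  [d.sig * -1 + 6]
23. n12.env = true  [true]
24. n12.pre = "zr"  ["zr"]
25. n15.sig = false  [terminal]
26. n11.ok = -5  [B.depth * 2 + 5]
27. n1.off = false  [A.live == B.ok]
28. n1.wid = "wy"  ["w" ++ A.pre]
29. n0.off = false  [S₁.off == true]
30. n0.wid = "q"  [if S₁.off then S₁.wid else "q"]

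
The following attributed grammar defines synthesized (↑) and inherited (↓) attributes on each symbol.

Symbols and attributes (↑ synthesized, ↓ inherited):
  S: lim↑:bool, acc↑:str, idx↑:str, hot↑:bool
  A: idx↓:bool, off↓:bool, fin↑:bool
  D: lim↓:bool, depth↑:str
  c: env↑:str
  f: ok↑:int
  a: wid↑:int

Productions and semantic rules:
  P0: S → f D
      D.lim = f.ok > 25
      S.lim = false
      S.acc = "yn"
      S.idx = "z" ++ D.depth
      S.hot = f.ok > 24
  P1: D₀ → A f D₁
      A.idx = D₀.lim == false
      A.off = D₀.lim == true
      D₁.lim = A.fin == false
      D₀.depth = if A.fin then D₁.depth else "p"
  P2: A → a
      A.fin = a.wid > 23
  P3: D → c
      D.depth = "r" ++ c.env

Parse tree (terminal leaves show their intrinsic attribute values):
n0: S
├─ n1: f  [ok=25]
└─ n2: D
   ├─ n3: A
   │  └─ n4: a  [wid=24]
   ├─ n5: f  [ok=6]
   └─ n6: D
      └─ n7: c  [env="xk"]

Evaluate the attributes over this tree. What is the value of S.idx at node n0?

1. n1.ok = 25  [terminal]
2. n2.lim = false  [f.ok > 25]
3. n3.idx = true  [D₀.lim == false]
4. n3.off = false  [D₀.lim == true]
5. n4.wid = 24  [terminal]
6. n3.fin = true  [a.wid > 23]
7. n5.ok = 6  [terminal]
8. n6.lim = false  [A.fin == false]
9. n7.env = "xk"  [terminal]
10. n6.depth = "rxk"  ["r" ++ c.env]
11. n2.depth = "rxk"  [if A.fin then D₁.depth else "p"]
12. n0.lim = false  [false]
13. n0.acc = "yn"  ["yn"]
14. n0.idx = "zrxk"  ["z" ++ D.depth]
15. n0.hot = true  [f.ok > 24]

"zrxk"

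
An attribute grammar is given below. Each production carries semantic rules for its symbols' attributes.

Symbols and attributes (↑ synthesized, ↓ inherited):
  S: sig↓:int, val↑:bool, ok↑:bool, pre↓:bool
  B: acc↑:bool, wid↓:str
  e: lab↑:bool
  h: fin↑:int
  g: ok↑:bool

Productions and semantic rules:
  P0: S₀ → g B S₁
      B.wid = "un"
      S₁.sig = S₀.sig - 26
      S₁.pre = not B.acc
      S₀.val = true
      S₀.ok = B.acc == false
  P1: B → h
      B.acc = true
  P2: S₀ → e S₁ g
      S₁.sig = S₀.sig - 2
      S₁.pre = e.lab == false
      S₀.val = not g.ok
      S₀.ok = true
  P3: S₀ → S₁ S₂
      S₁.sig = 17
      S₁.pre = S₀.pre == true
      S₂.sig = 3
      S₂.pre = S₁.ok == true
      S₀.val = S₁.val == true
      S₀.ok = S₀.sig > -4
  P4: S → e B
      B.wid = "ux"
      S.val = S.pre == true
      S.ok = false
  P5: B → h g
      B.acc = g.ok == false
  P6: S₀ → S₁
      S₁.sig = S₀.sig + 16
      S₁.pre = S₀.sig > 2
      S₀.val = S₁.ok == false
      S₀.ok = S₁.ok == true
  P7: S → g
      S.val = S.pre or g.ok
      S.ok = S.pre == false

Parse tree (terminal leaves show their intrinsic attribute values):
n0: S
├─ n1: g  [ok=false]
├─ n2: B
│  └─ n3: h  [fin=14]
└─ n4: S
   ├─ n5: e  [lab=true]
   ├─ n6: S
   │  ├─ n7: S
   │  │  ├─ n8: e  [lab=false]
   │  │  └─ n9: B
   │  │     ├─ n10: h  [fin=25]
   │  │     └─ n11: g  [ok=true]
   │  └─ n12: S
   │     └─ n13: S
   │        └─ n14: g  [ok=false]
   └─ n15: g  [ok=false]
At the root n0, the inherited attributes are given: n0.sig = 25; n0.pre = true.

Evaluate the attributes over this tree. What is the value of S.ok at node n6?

1. n0.sig = 25  [given at root]
2. n0.pre = true  [given at root]
3. n1.ok = false  [terminal]
4. n2.wid = "un"  ["un"]
5. n3.fin = 14  [terminal]
6. n2.acc = true  [true]
7. n4.sig = -1  [S₀.sig - 26]
8. n4.pre = false  [not B.acc]
9. n5.lab = true  [terminal]
10. n6.sig = -3  [S₀.sig - 2]
11. n6.pre = false  [e.lab == false]
12. n7.sig = 17  [17]
13. n7.pre = false  [S₀.pre == true]
14. n8.lab = false  [terminal]
15. n9.wid = "ux"  ["ux"]
16. n10.fin = 25  [terminal]
17. n11.ok = true  [terminal]
18. n9.acc = false  [g.ok == false]
19. n7.val = false  [S.pre == true]
20. n7.ok = false  [false]
21. n12.sig = 3  [3]
22. n12.pre = false  [S₁.ok == true]
23. n13.sig = 19  [S₀.sig + 16]
24. n13.pre = true  [S₀.sig > 2]
25. n14.ok = false  [terminal]
26. n13.val = true  [S.pre or g.ok]
27. n13.ok = false  [S.pre == false]
28. n12.val = true  [S₁.ok == false]
29. n12.ok = false  [S₁.ok == true]
30. n6.val = false  [S₁.val == true]
31. n6.ok = true  [S₀.sig > -4]
32. n15.ok = false  [terminal]
33. n4.val = true  [not g.ok]
34. n4.ok = true  [true]
35. n0.val = true  [true]
36. n0.ok = false  [B.acc == false]

true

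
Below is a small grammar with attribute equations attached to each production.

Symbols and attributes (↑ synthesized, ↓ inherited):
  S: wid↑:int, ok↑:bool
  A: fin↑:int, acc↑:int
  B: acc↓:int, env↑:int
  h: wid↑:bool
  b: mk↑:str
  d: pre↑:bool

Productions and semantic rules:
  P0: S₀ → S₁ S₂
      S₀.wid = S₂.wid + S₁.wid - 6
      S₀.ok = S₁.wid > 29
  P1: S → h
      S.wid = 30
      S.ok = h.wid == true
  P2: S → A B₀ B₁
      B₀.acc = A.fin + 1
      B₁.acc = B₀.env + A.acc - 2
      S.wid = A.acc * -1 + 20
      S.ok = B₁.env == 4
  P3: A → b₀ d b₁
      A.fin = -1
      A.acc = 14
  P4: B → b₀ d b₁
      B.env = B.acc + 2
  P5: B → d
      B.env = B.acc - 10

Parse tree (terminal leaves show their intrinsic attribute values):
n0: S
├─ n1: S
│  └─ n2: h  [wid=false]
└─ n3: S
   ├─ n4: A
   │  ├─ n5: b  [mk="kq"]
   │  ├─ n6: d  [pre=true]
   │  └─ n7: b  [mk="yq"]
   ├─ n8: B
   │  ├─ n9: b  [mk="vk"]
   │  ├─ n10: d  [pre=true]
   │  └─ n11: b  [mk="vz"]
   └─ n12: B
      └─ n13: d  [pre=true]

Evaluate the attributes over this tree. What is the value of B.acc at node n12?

14

1. n2.wid = false  [terminal]
2. n1.wid = 30  [30]
3. n1.ok = false  [h.wid == true]
4. n5.mk = "kq"  [terminal]
5. n6.pre = true  [terminal]
6. n7.mk = "yq"  [terminal]
7. n4.fin = -1  [-1]
8. n4.acc = 14  [14]
9. n8.acc = 0  [A.fin + 1]
10. n9.mk = "vk"  [terminal]
11. n10.pre = true  [terminal]
12. n11.mk = "vz"  [terminal]
13. n8.env = 2  [B.acc + 2]
14. n12.acc = 14  [B₀.env + A.acc - 2]
15. n13.pre = true  [terminal]
16. n12.env = 4  [B.acc - 10]
17. n3.wid = 6  [A.acc * -1 + 20]
18. n3.ok = true  [B₁.env == 4]
19. n0.wid = 30  [S₂.wid + S₁.wid - 6]
20. n0.ok = true  [S₁.wid > 29]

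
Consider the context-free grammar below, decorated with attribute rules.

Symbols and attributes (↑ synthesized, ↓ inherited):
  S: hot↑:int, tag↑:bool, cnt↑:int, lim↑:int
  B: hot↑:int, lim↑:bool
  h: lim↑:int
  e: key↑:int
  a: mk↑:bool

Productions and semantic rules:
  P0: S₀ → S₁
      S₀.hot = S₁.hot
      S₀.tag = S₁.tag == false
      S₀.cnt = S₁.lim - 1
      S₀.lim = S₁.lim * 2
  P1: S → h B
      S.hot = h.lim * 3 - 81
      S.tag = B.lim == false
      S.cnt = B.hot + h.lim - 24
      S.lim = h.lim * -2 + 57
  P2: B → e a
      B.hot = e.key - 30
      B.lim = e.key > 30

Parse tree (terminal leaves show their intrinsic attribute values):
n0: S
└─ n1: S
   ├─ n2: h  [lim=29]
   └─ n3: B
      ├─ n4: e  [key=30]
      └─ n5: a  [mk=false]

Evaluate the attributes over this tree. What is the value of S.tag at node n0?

false

1. n2.lim = 29  [terminal]
2. n4.key = 30  [terminal]
3. n5.mk = false  [terminal]
4. n3.hot = 0  [e.key - 30]
5. n3.lim = false  [e.key > 30]
6. n1.hot = 6  [h.lim * 3 - 81]
7. n1.tag = true  [B.lim == false]
8. n1.cnt = 5  [B.hot + h.lim - 24]
9. n1.lim = -1  [h.lim * -2 + 57]
10. n0.hot = 6  [S₁.hot]
11. n0.tag = false  [S₁.tag == false]
12. n0.cnt = -2  [S₁.lim - 1]
13. n0.lim = -2  [S₁.lim * 2]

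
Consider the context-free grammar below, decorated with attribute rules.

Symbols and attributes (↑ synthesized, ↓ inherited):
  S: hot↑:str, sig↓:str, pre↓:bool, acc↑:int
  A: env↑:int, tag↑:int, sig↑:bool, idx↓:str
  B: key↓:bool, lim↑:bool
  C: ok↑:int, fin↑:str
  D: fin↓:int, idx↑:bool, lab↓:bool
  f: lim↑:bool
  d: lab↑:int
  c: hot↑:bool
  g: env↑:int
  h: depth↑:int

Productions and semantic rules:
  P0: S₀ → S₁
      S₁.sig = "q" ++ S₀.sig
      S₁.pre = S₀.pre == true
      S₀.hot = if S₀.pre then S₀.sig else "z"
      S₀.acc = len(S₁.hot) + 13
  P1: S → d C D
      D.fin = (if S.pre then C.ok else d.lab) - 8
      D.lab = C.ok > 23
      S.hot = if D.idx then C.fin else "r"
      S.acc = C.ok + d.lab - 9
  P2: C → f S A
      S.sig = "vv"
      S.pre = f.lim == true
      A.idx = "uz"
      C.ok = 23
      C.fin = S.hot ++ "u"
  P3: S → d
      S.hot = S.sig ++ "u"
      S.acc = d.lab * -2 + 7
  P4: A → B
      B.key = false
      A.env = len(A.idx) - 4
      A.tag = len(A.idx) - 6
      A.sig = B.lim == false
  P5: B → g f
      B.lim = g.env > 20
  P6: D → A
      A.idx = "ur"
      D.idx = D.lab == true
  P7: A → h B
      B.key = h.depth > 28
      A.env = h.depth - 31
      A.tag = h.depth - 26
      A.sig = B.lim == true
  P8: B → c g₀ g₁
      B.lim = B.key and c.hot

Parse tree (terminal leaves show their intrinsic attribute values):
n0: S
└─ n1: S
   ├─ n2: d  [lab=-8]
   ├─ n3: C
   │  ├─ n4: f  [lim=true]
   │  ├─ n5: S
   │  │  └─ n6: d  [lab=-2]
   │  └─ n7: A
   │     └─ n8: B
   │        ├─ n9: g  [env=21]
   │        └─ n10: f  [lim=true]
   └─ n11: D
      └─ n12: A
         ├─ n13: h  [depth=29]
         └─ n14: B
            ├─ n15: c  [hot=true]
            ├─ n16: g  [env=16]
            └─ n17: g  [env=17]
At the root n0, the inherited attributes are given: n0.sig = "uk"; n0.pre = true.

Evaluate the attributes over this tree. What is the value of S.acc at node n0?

14

1. n0.sig = "uk"  [given at root]
2. n0.pre = true  [given at root]
3. n1.sig = "quk"  ["q" ++ S₀.sig]
4. n1.pre = true  [S₀.pre == true]
5. n2.lab = -8  [terminal]
6. n4.lim = true  [terminal]
7. n5.sig = "vv"  ["vv"]
8. n5.pre = true  [f.lim == true]
9. n6.lab = -2  [terminal]
10. n5.hot = "vvu"  [S.sig ++ "u"]
11. n5.acc = 11  [d.lab * -2 + 7]
12. n7.idx = "uz"  ["uz"]
13. n8.key = false  [false]
14. n9.env = 21  [terminal]
15. n10.lim = true  [terminal]
16. n8.lim = true  [g.env > 20]
17. n7.env = -2  [len(A.idx) - 4]
18. n7.tag = -4  [len(A.idx) - 6]
19. n7.sig = false  [B.lim == false]
20. n3.ok = 23  [23]
21. n3.fin = "vvuu"  [S.hot ++ "u"]
22. n11.fin = 15  [(if S.pre then C.ok else d.lab) - 8]
23. n11.lab = false  [C.ok > 23]
24. n12.idx = "ur"  ["ur"]
25. n13.depth = 29  [terminal]
26. n14.key = true  [h.depth > 28]
27. n15.hot = true  [terminal]
28. n16.env = 16  [terminal]
29. n17.env = 17  [terminal]
30. n14.lim = true  [B.key and c.hot]
31. n12.env = -2  [h.depth - 31]
32. n12.tag = 3  [h.depth - 26]
33. n12.sig = true  [B.lim == true]
34. n11.idx = false  [D.lab == true]
35. n1.hot = "r"  [if D.idx then C.fin else "r"]
36. n1.acc = 6  [C.ok + d.lab - 9]
37. n0.hot = "uk"  [if S₀.pre then S₀.sig else "z"]
38. n0.acc = 14  [len(S₁.hot) + 13]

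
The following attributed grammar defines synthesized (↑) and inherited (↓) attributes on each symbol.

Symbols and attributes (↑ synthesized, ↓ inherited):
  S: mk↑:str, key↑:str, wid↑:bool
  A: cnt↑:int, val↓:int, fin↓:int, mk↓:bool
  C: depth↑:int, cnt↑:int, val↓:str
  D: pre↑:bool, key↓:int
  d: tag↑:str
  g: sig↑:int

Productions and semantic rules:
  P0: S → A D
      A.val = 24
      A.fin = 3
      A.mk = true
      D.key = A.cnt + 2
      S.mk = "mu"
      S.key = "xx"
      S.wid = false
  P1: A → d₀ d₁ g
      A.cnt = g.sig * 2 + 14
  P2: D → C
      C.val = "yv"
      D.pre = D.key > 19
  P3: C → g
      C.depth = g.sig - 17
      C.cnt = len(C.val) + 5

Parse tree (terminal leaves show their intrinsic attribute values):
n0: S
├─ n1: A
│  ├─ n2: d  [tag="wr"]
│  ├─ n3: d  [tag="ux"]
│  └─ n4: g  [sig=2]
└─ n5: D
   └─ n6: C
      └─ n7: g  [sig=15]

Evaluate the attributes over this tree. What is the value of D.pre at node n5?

true

1. n1.val = 24  [24]
2. n1.fin = 3  [3]
3. n1.mk = true  [true]
4. n2.tag = "wr"  [terminal]
5. n3.tag = "ux"  [terminal]
6. n4.sig = 2  [terminal]
7. n1.cnt = 18  [g.sig * 2 + 14]
8. n5.key = 20  [A.cnt + 2]
9. n6.val = "yv"  ["yv"]
10. n7.sig = 15  [terminal]
11. n6.depth = -2  [g.sig - 17]
12. n6.cnt = 7  [len(C.val) + 5]
13. n5.pre = true  [D.key > 19]
14. n0.mk = "mu"  ["mu"]
15. n0.key = "xx"  ["xx"]
16. n0.wid = false  [false]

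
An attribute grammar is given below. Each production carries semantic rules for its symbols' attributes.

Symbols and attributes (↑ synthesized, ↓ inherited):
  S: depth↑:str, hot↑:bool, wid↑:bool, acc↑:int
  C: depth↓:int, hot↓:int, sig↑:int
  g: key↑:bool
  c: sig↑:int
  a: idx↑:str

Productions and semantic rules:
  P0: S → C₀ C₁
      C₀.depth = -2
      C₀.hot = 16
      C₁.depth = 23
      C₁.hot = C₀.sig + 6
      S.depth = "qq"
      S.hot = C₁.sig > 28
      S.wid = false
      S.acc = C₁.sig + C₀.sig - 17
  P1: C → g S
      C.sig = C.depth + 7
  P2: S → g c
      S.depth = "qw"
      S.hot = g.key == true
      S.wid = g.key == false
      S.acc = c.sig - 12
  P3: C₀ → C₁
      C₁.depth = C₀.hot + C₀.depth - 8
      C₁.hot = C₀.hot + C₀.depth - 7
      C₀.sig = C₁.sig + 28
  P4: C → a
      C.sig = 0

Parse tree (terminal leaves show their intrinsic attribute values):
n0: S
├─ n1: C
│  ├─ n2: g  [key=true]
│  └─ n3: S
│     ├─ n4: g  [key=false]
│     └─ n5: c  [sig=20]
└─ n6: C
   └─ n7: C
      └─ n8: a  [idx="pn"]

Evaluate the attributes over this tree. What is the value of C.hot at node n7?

27

1. n1.depth = -2  [-2]
2. n1.hot = 16  [16]
3. n2.key = true  [terminal]
4. n4.key = false  [terminal]
5. n5.sig = 20  [terminal]
6. n3.depth = "qw"  ["qw"]
7. n3.hot = false  [g.key == true]
8. n3.wid = true  [g.key == false]
9. n3.acc = 8  [c.sig - 12]
10. n1.sig = 5  [C.depth + 7]
11. n6.depth = 23  [23]
12. n6.hot = 11  [C₀.sig + 6]
13. n7.depth = 26  [C₀.hot + C₀.depth - 8]
14. n7.hot = 27  [C₀.hot + C₀.depth - 7]
15. n8.idx = "pn"  [terminal]
16. n7.sig = 0  [0]
17. n6.sig = 28  [C₁.sig + 28]
18. n0.depth = "qq"  ["qq"]
19. n0.hot = false  [C₁.sig > 28]
20. n0.wid = false  [false]
21. n0.acc = 16  [C₁.sig + C₀.sig - 17]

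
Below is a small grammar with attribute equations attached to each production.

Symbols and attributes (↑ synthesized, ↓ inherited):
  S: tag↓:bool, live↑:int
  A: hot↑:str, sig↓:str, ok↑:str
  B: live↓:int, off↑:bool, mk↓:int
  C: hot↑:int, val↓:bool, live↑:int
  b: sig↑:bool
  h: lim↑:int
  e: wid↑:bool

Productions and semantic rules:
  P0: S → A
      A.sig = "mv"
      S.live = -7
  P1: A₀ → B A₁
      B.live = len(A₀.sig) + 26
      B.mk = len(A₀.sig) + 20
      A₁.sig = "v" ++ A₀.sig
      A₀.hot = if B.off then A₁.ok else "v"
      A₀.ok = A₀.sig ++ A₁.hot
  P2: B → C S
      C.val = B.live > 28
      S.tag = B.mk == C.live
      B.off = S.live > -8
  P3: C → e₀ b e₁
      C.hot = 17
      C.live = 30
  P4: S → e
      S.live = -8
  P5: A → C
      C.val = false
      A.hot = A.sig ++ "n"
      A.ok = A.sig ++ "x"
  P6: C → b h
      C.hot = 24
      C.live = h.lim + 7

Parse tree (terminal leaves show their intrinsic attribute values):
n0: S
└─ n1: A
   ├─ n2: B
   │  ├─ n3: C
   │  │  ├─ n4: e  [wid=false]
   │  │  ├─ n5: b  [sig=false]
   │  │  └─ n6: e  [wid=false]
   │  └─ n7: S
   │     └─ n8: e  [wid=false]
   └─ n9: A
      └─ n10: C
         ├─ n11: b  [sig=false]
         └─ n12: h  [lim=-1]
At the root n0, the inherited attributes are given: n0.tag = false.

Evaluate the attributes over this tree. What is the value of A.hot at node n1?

1. n0.tag = false  [given at root]
2. n1.sig = "mv"  ["mv"]
3. n2.live = 28  [len(A₀.sig) + 26]
4. n2.mk = 22  [len(A₀.sig) + 20]
5. n3.val = false  [B.live > 28]
6. n4.wid = false  [terminal]
7. n5.sig = false  [terminal]
8. n6.wid = false  [terminal]
9. n3.hot = 17  [17]
10. n3.live = 30  [30]
11. n7.tag = false  [B.mk == C.live]
12. n8.wid = false  [terminal]
13. n7.live = -8  [-8]
14. n2.off = false  [S.live > -8]
15. n9.sig = "vmv"  ["v" ++ A₀.sig]
16. n10.val = false  [false]
17. n11.sig = false  [terminal]
18. n12.lim = -1  [terminal]
19. n10.hot = 24  [24]
20. n10.live = 6  [h.lim + 7]
21. n9.hot = "vmvn"  [A.sig ++ "n"]
22. n9.ok = "vmvx"  [A.sig ++ "x"]
23. n1.hot = "v"  [if B.off then A₁.ok else "v"]
24. n1.ok = "mvvmvn"  [A₀.sig ++ A₁.hot]
25. n0.live = -7  [-7]

"v"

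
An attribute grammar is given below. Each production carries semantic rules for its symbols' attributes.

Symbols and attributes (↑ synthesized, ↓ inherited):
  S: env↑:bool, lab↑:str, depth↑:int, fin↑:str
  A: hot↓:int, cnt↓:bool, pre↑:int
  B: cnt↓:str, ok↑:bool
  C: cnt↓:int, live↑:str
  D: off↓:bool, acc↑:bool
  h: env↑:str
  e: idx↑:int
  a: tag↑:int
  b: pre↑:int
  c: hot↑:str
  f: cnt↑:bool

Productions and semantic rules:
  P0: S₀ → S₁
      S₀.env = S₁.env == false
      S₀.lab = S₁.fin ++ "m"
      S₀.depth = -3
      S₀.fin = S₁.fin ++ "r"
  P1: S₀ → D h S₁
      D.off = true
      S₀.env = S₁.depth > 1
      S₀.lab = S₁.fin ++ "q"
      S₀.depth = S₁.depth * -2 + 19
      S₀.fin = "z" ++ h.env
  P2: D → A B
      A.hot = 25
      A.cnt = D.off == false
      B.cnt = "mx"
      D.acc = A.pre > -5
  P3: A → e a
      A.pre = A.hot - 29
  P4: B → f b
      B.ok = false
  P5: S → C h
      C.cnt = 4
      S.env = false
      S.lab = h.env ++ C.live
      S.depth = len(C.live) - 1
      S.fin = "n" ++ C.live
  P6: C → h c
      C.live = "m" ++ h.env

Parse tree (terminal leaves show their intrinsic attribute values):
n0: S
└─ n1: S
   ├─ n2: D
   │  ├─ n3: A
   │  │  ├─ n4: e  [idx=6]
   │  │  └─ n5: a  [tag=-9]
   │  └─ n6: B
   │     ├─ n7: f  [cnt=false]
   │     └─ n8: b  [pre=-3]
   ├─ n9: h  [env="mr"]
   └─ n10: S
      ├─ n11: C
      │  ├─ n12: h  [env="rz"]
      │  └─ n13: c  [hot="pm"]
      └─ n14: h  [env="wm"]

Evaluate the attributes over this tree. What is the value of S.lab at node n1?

"nmrzq"

1. n2.off = true  [true]
2. n3.hot = 25  [25]
3. n3.cnt = false  [D.off == false]
4. n4.idx = 6  [terminal]
5. n5.tag = -9  [terminal]
6. n3.pre = -4  [A.hot - 29]
7. n6.cnt = "mx"  ["mx"]
8. n7.cnt = false  [terminal]
9. n8.pre = -3  [terminal]
10. n6.ok = false  [false]
11. n2.acc = true  [A.pre > -5]
12. n9.env = "mr"  [terminal]
13. n11.cnt = 4  [4]
14. n12.env = "rz"  [terminal]
15. n13.hot = "pm"  [terminal]
16. n11.live = "mrz"  ["m" ++ h.env]
17. n14.env = "wm"  [terminal]
18. n10.env = false  [false]
19. n10.lab = "wmmrz"  [h.env ++ C.live]
20. n10.depth = 2  [len(C.live) - 1]
21. n10.fin = "nmrz"  ["n" ++ C.live]
22. n1.env = true  [S₁.depth > 1]
23. n1.lab = "nmrzq"  [S₁.fin ++ "q"]
24. n1.depth = 15  [S₁.depth * -2 + 19]
25. n1.fin = "zmr"  ["z" ++ h.env]
26. n0.env = false  [S₁.env == false]
27. n0.lab = "zmrm"  [S₁.fin ++ "m"]
28. n0.depth = -3  [-3]
29. n0.fin = "zmrr"  [S₁.fin ++ "r"]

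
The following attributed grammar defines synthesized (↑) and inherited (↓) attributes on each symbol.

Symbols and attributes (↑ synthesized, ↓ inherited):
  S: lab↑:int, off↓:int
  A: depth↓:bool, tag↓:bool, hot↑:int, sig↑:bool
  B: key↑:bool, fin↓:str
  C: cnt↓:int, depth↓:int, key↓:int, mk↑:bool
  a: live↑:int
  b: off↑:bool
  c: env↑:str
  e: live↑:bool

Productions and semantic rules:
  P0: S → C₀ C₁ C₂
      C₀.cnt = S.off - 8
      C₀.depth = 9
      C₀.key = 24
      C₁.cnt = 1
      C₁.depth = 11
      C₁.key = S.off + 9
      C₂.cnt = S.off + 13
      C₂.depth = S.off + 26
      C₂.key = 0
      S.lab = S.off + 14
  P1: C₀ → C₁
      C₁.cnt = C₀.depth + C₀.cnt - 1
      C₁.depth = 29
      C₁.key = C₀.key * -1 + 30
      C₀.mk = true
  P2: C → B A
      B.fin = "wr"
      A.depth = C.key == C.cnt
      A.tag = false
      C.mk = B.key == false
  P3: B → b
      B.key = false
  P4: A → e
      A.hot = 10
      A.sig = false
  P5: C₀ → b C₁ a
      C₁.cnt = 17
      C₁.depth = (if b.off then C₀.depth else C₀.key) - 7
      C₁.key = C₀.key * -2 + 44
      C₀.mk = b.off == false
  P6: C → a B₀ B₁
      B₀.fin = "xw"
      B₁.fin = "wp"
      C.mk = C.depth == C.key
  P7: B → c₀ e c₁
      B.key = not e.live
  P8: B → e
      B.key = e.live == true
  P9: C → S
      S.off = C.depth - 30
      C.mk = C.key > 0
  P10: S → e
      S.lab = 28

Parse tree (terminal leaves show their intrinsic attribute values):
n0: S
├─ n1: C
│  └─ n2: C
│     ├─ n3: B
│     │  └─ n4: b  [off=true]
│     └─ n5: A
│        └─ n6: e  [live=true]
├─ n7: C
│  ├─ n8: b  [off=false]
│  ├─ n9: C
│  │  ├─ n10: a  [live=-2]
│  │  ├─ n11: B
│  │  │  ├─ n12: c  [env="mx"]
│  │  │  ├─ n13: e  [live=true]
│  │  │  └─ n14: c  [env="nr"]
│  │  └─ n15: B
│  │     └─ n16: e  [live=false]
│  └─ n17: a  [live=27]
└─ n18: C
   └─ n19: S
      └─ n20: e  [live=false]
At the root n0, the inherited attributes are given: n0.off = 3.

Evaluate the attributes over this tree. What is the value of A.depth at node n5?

false

1. n0.off = 3  [given at root]
2. n1.cnt = -5  [S.off - 8]
3. n1.depth = 9  [9]
4. n1.key = 24  [24]
5. n2.cnt = 3  [C₀.depth + C₀.cnt - 1]
6. n2.depth = 29  [29]
7. n2.key = 6  [C₀.key * -1 + 30]
8. n3.fin = "wr"  ["wr"]
9. n4.off = true  [terminal]
10. n3.key = false  [false]
11. n5.depth = false  [C.key == C.cnt]
12. n5.tag = false  [false]
13. n6.live = true  [terminal]
14. n5.hot = 10  [10]
15. n5.sig = false  [false]
16. n2.mk = true  [B.key == false]
17. n1.mk = true  [true]
18. n7.cnt = 1  [1]
19. n7.depth = 11  [11]
20. n7.key = 12  [S.off + 9]
21. n8.off = false  [terminal]
22. n9.cnt = 17  [17]
23. n9.depth = 5  [(if b.off then C₀.depth else C₀.key) - 7]
24. n9.key = 20  [C₀.key * -2 + 44]
25. n10.live = -2  [terminal]
26. n11.fin = "xw"  ["xw"]
27. n12.env = "mx"  [terminal]
28. n13.live = true  [terminal]
29. n14.env = "nr"  [terminal]
30. n11.key = false  [not e.live]
31. n15.fin = "wp"  ["wp"]
32. n16.live = false  [terminal]
33. n15.key = false  [e.live == true]
34. n9.mk = false  [C.depth == C.key]
35. n17.live = 27  [terminal]
36. n7.mk = true  [b.off == false]
37. n18.cnt = 16  [S.off + 13]
38. n18.depth = 29  [S.off + 26]
39. n18.key = 0  [0]
40. n19.off = -1  [C.depth - 30]
41. n20.live = false  [terminal]
42. n19.lab = 28  [28]
43. n18.mk = false  [C.key > 0]
44. n0.lab = 17  [S.off + 14]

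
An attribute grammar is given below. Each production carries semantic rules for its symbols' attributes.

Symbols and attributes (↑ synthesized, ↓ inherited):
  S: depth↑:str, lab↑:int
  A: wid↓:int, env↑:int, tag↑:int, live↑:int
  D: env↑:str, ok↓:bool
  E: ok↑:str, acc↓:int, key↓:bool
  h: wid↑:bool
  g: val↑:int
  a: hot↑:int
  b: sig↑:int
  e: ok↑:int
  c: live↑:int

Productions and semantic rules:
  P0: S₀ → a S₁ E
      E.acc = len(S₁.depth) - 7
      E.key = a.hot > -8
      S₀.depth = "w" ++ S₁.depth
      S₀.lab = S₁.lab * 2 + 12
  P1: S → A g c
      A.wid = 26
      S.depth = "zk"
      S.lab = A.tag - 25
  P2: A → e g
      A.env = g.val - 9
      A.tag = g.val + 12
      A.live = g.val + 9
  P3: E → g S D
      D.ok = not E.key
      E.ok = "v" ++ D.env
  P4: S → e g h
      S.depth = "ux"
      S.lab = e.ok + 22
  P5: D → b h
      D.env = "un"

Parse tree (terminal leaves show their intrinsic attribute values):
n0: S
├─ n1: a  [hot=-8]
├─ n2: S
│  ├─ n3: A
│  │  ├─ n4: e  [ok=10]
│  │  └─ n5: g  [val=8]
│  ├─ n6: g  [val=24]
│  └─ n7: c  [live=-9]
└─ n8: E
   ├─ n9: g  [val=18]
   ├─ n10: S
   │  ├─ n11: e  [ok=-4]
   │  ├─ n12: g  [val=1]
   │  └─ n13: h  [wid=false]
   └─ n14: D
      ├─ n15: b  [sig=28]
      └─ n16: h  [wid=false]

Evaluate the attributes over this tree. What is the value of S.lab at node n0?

2

1. n1.hot = -8  [terminal]
2. n3.wid = 26  [26]
3. n4.ok = 10  [terminal]
4. n5.val = 8  [terminal]
5. n3.env = -1  [g.val - 9]
6. n3.tag = 20  [g.val + 12]
7. n3.live = 17  [g.val + 9]
8. n6.val = 24  [terminal]
9. n7.live = -9  [terminal]
10. n2.depth = "zk"  ["zk"]
11. n2.lab = -5  [A.tag - 25]
12. n8.acc = -5  [len(S₁.depth) - 7]
13. n8.key = false  [a.hot > -8]
14. n9.val = 18  [terminal]
15. n11.ok = -4  [terminal]
16. n12.val = 1  [terminal]
17. n13.wid = false  [terminal]
18. n10.depth = "ux"  ["ux"]
19. n10.lab = 18  [e.ok + 22]
20. n14.ok = true  [not E.key]
21. n15.sig = 28  [terminal]
22. n16.wid = false  [terminal]
23. n14.env = "un"  ["un"]
24. n8.ok = "vun"  ["v" ++ D.env]
25. n0.depth = "wzk"  ["w" ++ S₁.depth]
26. n0.lab = 2  [S₁.lab * 2 + 12]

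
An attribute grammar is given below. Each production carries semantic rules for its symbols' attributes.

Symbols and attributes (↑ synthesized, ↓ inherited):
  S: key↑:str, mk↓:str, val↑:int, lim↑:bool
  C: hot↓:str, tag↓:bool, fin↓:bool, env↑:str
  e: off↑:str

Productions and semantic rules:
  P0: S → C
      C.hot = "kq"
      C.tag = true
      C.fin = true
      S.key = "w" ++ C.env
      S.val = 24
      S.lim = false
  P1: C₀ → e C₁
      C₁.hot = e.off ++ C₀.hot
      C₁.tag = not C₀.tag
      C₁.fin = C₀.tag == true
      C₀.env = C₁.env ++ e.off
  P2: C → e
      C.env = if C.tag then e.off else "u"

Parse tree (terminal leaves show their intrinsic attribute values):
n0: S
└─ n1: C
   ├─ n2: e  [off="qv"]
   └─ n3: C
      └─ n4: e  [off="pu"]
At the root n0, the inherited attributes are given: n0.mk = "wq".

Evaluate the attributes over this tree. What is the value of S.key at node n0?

"wuqv"

1. n0.mk = "wq"  [given at root]
2. n1.hot = "kq"  ["kq"]
3. n1.tag = true  [true]
4. n1.fin = true  [true]
5. n2.off = "qv"  [terminal]
6. n3.hot = "qvkq"  [e.off ++ C₀.hot]
7. n3.tag = false  [not C₀.tag]
8. n3.fin = true  [C₀.tag == true]
9. n4.off = "pu"  [terminal]
10. n3.env = "u"  [if C.tag then e.off else "u"]
11. n1.env = "uqv"  [C₁.env ++ e.off]
12. n0.key = "wuqv"  ["w" ++ C.env]
13. n0.val = 24  [24]
14. n0.lim = false  [false]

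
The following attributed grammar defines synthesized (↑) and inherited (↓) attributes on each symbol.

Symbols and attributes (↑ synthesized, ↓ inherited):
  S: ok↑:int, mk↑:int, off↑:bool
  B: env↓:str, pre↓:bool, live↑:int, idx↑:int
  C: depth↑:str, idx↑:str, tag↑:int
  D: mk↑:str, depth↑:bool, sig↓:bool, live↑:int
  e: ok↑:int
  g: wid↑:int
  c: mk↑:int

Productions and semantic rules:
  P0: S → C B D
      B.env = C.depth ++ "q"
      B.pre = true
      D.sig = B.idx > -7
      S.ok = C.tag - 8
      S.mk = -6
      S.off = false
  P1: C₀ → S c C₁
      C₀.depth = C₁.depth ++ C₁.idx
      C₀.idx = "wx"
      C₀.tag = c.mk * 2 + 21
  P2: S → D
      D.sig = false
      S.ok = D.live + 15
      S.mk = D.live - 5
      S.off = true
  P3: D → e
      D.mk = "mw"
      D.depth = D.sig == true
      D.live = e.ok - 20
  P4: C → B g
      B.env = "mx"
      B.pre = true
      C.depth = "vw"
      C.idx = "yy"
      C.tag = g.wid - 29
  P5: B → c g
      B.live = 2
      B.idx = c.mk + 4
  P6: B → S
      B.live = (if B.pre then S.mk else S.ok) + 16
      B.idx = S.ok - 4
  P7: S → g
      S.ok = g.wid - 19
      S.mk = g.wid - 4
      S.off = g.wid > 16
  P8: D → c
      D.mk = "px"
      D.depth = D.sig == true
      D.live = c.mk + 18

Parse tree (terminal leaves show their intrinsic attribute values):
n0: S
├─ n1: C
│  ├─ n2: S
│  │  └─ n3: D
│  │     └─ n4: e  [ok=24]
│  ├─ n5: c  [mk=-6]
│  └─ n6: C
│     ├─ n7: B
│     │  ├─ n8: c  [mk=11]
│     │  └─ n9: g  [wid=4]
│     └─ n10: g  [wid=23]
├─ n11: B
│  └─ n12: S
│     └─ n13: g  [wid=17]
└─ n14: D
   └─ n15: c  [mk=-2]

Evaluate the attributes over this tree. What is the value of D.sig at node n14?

true

1. n3.sig = false  [false]
2. n4.ok = 24  [terminal]
3. n3.mk = "mw"  ["mw"]
4. n3.depth = false  [D.sig == true]
5. n3.live = 4  [e.ok - 20]
6. n2.ok = 19  [D.live + 15]
7. n2.mk = -1  [D.live - 5]
8. n2.off = true  [true]
9. n5.mk = -6  [terminal]
10. n7.env = "mx"  ["mx"]
11. n7.pre = true  [true]
12. n8.mk = 11  [terminal]
13. n9.wid = 4  [terminal]
14. n7.live = 2  [2]
15. n7.idx = 15  [c.mk + 4]
16. n10.wid = 23  [terminal]
17. n6.depth = "vw"  ["vw"]
18. n6.idx = "yy"  ["yy"]
19. n6.tag = -6  [g.wid - 29]
20. n1.depth = "vwyy"  [C₁.depth ++ C₁.idx]
21. n1.idx = "wx"  ["wx"]
22. n1.tag = 9  [c.mk * 2 + 21]
23. n11.env = "vwyyq"  [C.depth ++ "q"]
24. n11.pre = true  [true]
25. n13.wid = 17  [terminal]
26. n12.ok = -2  [g.wid - 19]
27. n12.mk = 13  [g.wid - 4]
28. n12.off = true  [g.wid > 16]
29. n11.live = 29  [(if B.pre then S.mk else S.ok) + 16]
30. n11.idx = -6  [S.ok - 4]
31. n14.sig = true  [B.idx > -7]
32. n15.mk = -2  [terminal]
33. n14.mk = "px"  ["px"]
34. n14.depth = true  [D.sig == true]
35. n14.live = 16  [c.mk + 18]
36. n0.ok = 1  [C.tag - 8]
37. n0.mk = -6  [-6]
38. n0.off = false  [false]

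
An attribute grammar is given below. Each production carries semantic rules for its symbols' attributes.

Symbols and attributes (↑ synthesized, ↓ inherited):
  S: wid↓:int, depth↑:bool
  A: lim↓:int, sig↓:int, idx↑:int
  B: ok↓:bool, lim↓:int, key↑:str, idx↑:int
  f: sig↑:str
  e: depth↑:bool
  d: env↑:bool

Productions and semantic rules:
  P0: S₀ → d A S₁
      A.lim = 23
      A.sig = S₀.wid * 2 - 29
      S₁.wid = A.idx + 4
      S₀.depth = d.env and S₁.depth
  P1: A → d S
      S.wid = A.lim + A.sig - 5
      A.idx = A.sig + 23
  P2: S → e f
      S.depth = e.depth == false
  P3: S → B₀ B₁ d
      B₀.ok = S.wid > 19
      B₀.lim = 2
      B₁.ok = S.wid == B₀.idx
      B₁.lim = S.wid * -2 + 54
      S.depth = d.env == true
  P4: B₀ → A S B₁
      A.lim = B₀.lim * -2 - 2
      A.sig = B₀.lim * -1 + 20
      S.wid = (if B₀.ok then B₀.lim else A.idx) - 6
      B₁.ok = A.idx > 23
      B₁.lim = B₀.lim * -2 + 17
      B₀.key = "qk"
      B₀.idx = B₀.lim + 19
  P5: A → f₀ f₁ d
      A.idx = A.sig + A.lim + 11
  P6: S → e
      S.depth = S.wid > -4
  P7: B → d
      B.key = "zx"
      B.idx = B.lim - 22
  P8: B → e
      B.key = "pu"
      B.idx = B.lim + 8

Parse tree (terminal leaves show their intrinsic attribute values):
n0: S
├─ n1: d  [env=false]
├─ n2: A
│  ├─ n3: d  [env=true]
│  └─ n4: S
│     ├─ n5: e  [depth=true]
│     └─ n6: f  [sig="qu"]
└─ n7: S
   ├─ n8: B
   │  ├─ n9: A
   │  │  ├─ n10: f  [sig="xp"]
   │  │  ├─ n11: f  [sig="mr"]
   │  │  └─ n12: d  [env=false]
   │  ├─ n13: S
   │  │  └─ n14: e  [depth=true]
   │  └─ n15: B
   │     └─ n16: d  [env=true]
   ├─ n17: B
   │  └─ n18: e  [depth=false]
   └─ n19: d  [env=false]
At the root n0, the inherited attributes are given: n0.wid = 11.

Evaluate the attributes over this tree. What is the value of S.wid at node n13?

-4

1. n0.wid = 11  [given at root]
2. n1.env = false  [terminal]
3. n2.lim = 23  [23]
4. n2.sig = -7  [S₀.wid * 2 - 29]
5. n3.env = true  [terminal]
6. n4.wid = 11  [A.lim + A.sig - 5]
7. n5.depth = true  [terminal]
8. n6.sig = "qu"  [terminal]
9. n4.depth = false  [e.depth == false]
10. n2.idx = 16  [A.sig + 23]
11. n7.wid = 20  [A.idx + 4]
12. n8.ok = true  [S.wid > 19]
13. n8.lim = 2  [2]
14. n9.lim = -6  [B₀.lim * -2 - 2]
15. n9.sig = 18  [B₀.lim * -1 + 20]
16. n10.sig = "xp"  [terminal]
17. n11.sig = "mr"  [terminal]
18. n12.env = false  [terminal]
19. n9.idx = 23  [A.sig + A.lim + 11]
20. n13.wid = -4  [(if B₀.ok then B₀.lim else A.idx) - 6]
21. n14.depth = true  [terminal]
22. n13.depth = false  [S.wid > -4]
23. n15.ok = false  [A.idx > 23]
24. n15.lim = 13  [B₀.lim * -2 + 17]
25. n16.env = true  [terminal]
26. n15.key = "zx"  ["zx"]
27. n15.idx = -9  [B.lim - 22]
28. n8.key = "qk"  ["qk"]
29. n8.idx = 21  [B₀.lim + 19]
30. n17.ok = false  [S.wid == B₀.idx]
31. n17.lim = 14  [S.wid * -2 + 54]
32. n18.depth = false  [terminal]
33. n17.key = "pu"  ["pu"]
34. n17.idx = 22  [B.lim + 8]
35. n19.env = false  [terminal]
36. n7.depth = false  [d.env == true]
37. n0.depth = false  [d.env and S₁.depth]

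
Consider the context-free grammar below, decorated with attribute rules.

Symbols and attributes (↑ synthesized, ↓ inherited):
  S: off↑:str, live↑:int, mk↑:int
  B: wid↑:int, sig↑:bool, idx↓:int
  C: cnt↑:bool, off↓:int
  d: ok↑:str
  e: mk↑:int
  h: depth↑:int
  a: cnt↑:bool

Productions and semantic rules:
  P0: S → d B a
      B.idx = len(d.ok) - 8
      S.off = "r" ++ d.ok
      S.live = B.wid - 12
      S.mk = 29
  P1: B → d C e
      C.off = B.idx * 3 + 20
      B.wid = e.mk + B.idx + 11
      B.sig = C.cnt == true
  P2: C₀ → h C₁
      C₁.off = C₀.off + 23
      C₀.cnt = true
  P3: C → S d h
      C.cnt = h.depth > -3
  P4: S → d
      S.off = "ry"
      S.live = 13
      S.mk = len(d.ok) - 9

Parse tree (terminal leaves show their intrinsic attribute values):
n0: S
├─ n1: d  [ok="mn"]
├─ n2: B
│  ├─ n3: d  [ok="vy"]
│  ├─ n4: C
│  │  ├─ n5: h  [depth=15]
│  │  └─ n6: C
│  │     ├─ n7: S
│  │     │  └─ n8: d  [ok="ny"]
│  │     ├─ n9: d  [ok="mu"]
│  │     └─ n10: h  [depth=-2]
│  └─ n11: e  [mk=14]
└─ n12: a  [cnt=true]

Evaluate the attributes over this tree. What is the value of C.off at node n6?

1. n1.ok = "mn"  [terminal]
2. n2.idx = -6  [len(d.ok) - 8]
3. n3.ok = "vy"  [terminal]
4. n4.off = 2  [B.idx * 3 + 20]
5. n5.depth = 15  [terminal]
6. n6.off = 25  [C₀.off + 23]
7. n8.ok = "ny"  [terminal]
8. n7.off = "ry"  ["ry"]
9. n7.live = 13  [13]
10. n7.mk = -7  [len(d.ok) - 9]
11. n9.ok = "mu"  [terminal]
12. n10.depth = -2  [terminal]
13. n6.cnt = true  [h.depth > -3]
14. n4.cnt = true  [true]
15. n11.mk = 14  [terminal]
16. n2.wid = 19  [e.mk + B.idx + 11]
17. n2.sig = true  [C.cnt == true]
18. n12.cnt = true  [terminal]
19. n0.off = "rmn"  ["r" ++ d.ok]
20. n0.live = 7  [B.wid - 12]
21. n0.mk = 29  [29]

25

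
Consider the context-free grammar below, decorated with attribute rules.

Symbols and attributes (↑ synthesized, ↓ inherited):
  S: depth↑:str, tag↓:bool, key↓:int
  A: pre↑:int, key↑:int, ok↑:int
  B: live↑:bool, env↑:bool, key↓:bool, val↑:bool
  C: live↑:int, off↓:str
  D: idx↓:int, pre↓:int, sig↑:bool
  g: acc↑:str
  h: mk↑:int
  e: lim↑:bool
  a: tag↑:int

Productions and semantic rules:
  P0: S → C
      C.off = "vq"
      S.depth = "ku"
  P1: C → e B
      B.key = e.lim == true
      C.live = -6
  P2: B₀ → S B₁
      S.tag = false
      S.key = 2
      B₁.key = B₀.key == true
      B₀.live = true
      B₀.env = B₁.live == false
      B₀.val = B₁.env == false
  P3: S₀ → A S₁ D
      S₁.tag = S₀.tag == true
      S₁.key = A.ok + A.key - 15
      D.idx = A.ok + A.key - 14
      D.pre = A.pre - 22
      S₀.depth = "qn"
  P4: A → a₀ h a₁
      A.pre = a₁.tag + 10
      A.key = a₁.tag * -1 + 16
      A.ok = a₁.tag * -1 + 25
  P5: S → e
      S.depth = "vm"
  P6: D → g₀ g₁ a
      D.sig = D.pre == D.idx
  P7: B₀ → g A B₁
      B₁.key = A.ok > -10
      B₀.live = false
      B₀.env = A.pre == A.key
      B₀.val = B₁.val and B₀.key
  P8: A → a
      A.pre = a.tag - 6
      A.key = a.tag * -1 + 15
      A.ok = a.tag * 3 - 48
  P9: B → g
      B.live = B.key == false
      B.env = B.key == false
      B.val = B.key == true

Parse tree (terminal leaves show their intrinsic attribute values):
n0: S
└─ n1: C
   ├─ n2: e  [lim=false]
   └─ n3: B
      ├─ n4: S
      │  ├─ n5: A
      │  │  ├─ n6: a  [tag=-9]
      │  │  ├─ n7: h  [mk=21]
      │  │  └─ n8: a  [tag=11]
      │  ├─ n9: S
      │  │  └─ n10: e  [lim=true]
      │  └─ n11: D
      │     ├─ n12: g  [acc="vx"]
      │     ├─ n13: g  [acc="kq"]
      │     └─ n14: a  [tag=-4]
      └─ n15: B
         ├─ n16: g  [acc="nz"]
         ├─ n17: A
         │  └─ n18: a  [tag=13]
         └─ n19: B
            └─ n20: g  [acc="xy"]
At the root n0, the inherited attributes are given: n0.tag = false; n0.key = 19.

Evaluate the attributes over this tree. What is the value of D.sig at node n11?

1. n0.tag = false  [given at root]
2. n0.key = 19  [given at root]
3. n1.off = "vq"  ["vq"]
4. n2.lim = false  [terminal]
5. n3.key = false  [e.lim == true]
6. n4.tag = false  [false]
7. n4.key = 2  [2]
8. n6.tag = -9  [terminal]
9. n7.mk = 21  [terminal]
10. n8.tag = 11  [terminal]
11. n5.pre = 21  [a₁.tag + 10]
12. n5.key = 5  [a₁.tag * -1 + 16]
13. n5.ok = 14  [a₁.tag * -1 + 25]
14. n9.tag = false  [S₀.tag == true]
15. n9.key = 4  [A.ok + A.key - 15]
16. n10.lim = true  [terminal]
17. n9.depth = "vm"  ["vm"]
18. n11.idx = 5  [A.ok + A.key - 14]
19. n11.pre = -1  [A.pre - 22]
20. n12.acc = "vx"  [terminal]
21. n13.acc = "kq"  [terminal]
22. n14.tag = -4  [terminal]
23. n11.sig = false  [D.pre == D.idx]
24. n4.depth = "qn"  ["qn"]
25. n15.key = false  [B₀.key == true]
26. n16.acc = "nz"  [terminal]
27. n18.tag = 13  [terminal]
28. n17.pre = 7  [a.tag - 6]
29. n17.key = 2  [a.tag * -1 + 15]
30. n17.ok = -9  [a.tag * 3 - 48]
31. n19.key = true  [A.ok > -10]
32. n20.acc = "xy"  [terminal]
33. n19.live = false  [B.key == false]
34. n19.env = false  [B.key == false]
35. n19.val = true  [B.key == true]
36. n15.live = false  [false]
37. n15.env = false  [A.pre == A.key]
38. n15.val = false  [B₁.val and B₀.key]
39. n3.live = true  [true]
40. n3.env = true  [B₁.live == false]
41. n3.val = true  [B₁.env == false]
42. n1.live = -6  [-6]
43. n0.depth = "ku"  ["ku"]

false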